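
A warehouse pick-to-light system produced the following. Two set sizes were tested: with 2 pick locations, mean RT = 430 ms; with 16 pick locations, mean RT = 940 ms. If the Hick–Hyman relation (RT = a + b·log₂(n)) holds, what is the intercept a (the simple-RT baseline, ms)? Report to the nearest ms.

260 ms

Slope: b = (940 − 430) / (log₂ 16 − log₂ 2) = 510/3.0000 = 170 ms/bit.
a = RT₁ − b·log₂ n₁ = 430 − 170 × 1 = 260.000 ms.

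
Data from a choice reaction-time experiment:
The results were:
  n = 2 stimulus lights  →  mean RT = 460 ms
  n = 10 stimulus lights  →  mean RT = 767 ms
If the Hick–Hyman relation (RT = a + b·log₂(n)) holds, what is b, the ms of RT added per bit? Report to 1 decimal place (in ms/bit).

132.2 ms/bit

The slope on a log₂ axis is (767 − 460) / (3.3219 − 1) = 132.218 ms/bit.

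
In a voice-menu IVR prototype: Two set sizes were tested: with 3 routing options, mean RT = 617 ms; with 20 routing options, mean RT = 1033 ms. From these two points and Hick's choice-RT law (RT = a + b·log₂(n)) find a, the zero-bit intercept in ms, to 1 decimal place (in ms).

376.1 ms

b = (RT₂ − RT₁)/(log₂ n₂ − log₂ n₁) = (1033 − 617)/(4.3219 − 1.5850) = 151.993 ms/bit.
a = RT₁ − b·log₂ n₁ = 617 − 151.993 × 1.5850 = 376.097 ms.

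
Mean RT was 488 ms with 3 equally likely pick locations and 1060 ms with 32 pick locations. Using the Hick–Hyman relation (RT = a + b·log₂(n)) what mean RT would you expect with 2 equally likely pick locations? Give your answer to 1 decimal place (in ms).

390.0 ms

Solve the two-equation system in a and b:
  b = (1060 − 488) / (log₂ 32 − log₂ 3) = 572 / (5 − 1.5850) = 167.495 ms/bit
  a = 488 − 167.495 × 1.5850 = 222.527 ms
Then RT(2) = 222.527 + 167.495 × log₂ 2 = 222.527 + 167.495 × 1 ≈ 390.022 ms.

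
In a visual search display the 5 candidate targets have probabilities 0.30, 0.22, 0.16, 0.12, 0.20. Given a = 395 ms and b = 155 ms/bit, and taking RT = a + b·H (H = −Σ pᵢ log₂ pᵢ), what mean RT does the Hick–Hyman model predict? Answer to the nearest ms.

745 ms

H = 0.30·log₂(1/0.30) + 0.22·log₂(1/0.22) + 0.16·log₂(1/0.16) + 0.12·log₂(1/0.12) + 0.20·log₂(1/0.20) = 2.2561 bits.
RT = 395 + 155 × 2.2561 = 744.70 ms.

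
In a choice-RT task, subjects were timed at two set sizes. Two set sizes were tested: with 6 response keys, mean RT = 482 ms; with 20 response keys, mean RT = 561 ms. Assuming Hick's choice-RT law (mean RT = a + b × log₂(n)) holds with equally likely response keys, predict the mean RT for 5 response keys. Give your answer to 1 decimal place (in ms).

470.0 ms

RT is linear in log₂ n, so two points fix the line:
  b = (561 − 482) / (log₂ 20 − log₂ 6) = 79 / (4.3219 − 2.5850) = 45.482 ms/bit
  a = 482 − 45.482 × 2.5850 = 364.432 ms
Then RT(5) = 364.432 + 45.482 × log₂ 5 = 364.432 + 45.482 × 2.3219 ≈ 470.037 ms.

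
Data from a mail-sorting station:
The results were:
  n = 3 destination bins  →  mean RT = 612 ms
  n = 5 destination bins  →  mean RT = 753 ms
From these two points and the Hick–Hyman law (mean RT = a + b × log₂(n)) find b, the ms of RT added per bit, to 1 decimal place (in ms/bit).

b = (RT₂ − RT₁)/(log₂ n₂ − log₂ n₁) = (753 − 612)/(2.3219 − 1.5850) = 191.325 ms/bit.

191.3 ms/bit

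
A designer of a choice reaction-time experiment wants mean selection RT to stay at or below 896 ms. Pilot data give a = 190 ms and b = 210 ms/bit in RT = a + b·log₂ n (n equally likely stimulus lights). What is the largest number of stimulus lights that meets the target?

10

210·log₂ n ≤ 896 − 190 = 706, giving log₂ n ≤ 3.3619 and n ≤ 10.281. The largest whole number is 10.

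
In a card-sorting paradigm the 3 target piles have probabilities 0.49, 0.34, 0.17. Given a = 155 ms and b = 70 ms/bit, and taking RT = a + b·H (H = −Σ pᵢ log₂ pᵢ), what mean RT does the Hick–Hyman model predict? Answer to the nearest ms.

258 ms

Entropy contributions −pᵢ log₂ pᵢ: 0.5043, 0.5292, 0.4346; sum H = 1.4680 bits.
RT = a + bH = 155 + 70·1.4680 = 257.76 ms.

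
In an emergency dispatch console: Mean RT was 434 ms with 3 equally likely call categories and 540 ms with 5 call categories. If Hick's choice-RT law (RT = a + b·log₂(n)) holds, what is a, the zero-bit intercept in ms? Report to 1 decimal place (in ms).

206.0 ms

Slope: b = (540 − 434) / (log₂ 5 − log₂ 3) = 106/0.7370 = 143.833 ms/bit.
Intercept: a = 434 − 143.833·log₂(3) = 206.030 ms.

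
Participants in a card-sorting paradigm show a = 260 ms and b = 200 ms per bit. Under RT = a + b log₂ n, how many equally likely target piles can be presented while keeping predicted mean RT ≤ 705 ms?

4

Information budget: (705 − 260)/200 = 2.2250 bits, so n ≤ 2^2.2250 = 4.675 → at most 4.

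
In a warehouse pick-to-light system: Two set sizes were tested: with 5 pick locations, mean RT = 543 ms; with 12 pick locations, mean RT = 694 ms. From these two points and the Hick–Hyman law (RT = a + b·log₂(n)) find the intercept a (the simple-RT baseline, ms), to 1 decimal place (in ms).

Slope: b = (694 − 543) / (log₂ 12 − log₂ 5) = 151/1.2630 = 119.553 ms/bit.
a = RT₁ − b·log₂ n₁ = 543 − 119.553 × 2.3219 = 265.406 ms.

265.4 ms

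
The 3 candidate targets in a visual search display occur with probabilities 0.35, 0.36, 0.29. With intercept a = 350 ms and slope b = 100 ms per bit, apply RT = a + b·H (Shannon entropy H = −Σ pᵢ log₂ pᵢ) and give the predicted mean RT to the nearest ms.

508 ms

H = 0.35·log₂(1/0.35) + 0.36·log₂(1/0.36) + 0.29·log₂(1/0.29) = 1.5786 bits.
RT = 350 + 100 × 1.5786 = 507.86 ms.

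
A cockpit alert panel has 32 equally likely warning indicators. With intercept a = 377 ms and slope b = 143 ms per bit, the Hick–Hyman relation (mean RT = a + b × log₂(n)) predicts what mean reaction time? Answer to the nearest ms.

1092 ms

log₂(32) = 5 bits, so RT = 377 + 143 × 5 ≈ 1092.000 ms.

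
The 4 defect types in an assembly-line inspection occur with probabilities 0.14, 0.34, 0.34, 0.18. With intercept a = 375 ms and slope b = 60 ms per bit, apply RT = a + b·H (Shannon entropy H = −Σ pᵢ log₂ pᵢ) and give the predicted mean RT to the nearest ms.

489 ms

Entropy contributions −pᵢ log₂ pᵢ: 0.3971, 0.5292, 0.5292, 0.4453; sum H = 1.9008 bits.
RT = a + bH = 375 + 60·1.9008 = 489.05 ms.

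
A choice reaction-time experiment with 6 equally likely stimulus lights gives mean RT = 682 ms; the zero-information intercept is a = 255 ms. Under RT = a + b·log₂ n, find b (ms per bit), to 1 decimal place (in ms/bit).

log₂(6) = 2.5850 bits.
b = (RT − a)/log₂ n = (682 − 255) / 2.5850 = 165.186 ms/bit.

165.2 ms/bit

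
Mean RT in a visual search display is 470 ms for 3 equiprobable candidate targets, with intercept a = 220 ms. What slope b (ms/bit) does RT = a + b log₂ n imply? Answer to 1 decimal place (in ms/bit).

157.7 ms/bit

3 alternatives carry log₂ 3 = 1.5850 bits; the choice cost is 470 − 220 = 250 ms, so b = 250/1.5850 = 157.732 ms/bit.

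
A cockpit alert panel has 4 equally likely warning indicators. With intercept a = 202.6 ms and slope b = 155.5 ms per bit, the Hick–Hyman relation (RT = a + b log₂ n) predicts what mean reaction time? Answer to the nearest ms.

514 ms

log₂(4) = 2 bits, so RT = 202.6 + 155.5 × 2 ≈ 513.600 ms.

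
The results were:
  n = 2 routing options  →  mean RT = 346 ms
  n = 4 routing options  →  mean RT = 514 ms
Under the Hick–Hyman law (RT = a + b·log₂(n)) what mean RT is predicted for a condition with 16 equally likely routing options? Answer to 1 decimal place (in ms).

850.0 ms

Solve the two-equation system in a and b:
  b = (514 − 346) / (log₂ 4 − log₂ 2) = 168 / (2 − 1) = 168.000 ms/bit
  a = 346 − 168.000 × 1 = 178.000 ms
Then RT(16) = 178.000 + 168.000 × log₂ 16 = 178.000 + 168.000 × 4 ≈ 850.000 ms.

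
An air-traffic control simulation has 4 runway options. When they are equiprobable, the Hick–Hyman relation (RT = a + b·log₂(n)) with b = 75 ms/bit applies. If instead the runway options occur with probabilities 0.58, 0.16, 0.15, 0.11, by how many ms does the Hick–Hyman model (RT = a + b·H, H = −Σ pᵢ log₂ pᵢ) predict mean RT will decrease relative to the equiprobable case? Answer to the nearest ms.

27 ms

The RT saving is b·ΔH. Equiprobable H₀ = log₂(4) = 2.0000 bits; with the given probabilities H = 1.6397 bits.
b·(H₀ − H) = 75 × (2.0000 − 1.6397) = 27.03 ms.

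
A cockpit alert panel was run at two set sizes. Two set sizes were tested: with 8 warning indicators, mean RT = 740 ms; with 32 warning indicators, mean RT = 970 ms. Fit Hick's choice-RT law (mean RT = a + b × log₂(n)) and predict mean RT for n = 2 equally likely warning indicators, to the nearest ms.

RT is linear in log₂ n, so two points fix the line:
  b = (970 − 740) / (log₂ 32 − log₂ 8) = 230 / (5 − 3) = 115 ms/bit
  a = 740 − 115 × 3 = 395 ms
Then RT(2) = 395 + 115 × log₂ 2 = 395 + 115 × 1 ≈ 510.000 ms.

510 ms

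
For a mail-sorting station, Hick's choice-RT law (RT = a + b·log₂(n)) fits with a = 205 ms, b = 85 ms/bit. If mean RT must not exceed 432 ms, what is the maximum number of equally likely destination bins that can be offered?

6

85·log₂ n ≤ 432 − 205 = 227, giving log₂ n ≤ 2.6706 and n ≤ 6.367. The largest whole number is 6.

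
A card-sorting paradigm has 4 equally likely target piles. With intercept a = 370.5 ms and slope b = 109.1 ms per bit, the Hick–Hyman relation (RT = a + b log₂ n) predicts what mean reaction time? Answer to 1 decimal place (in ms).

log₂(4) = 2 bits, so RT = 370.5 + 109.1 × 2 ≈ 588.700 ms.

588.7 ms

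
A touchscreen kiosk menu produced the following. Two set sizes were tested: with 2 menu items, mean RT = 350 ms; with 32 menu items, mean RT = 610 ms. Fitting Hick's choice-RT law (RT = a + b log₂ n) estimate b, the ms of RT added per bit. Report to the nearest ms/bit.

The slope on a log₂ axis is (610 − 350) / (5 − 1) = 65 ms/bit.

65 ms/bit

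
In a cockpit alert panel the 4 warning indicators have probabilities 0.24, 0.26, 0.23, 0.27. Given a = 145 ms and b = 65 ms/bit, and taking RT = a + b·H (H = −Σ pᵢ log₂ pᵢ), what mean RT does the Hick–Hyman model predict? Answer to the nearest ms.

275 ms

H = 0.24·log₂(1/0.24) + 0.26·log₂(1/0.26) + 0.23·log₂(1/0.23) + 0.27·log₂(1/0.27) = 1.9971 bits.
RT = 145 + 65 × 1.9971 = 274.81 ms.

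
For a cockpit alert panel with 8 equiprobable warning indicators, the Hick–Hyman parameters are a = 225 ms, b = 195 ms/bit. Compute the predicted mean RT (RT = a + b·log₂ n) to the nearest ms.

810 ms

log₂(8) = 3 bits, so RT = 225 + 195 × 3 ≈ 810.000 ms.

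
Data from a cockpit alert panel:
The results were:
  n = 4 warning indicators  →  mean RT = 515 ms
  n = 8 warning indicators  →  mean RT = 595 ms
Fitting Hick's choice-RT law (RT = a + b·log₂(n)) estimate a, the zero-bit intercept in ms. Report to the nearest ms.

b = (RT₂ − RT₁)/(log₂ n₂ − log₂ n₁) = (595 − 515)/(3 − 2) = 80 ms/bit.
a = RT₁ − b·log₂ n₁ = 515 − 80 × 2 = 355.000 ms.

355 ms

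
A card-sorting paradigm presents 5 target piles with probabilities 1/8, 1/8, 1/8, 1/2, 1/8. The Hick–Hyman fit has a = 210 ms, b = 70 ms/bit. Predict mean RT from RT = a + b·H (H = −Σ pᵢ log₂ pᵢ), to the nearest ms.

H = −Σ pᵢ log₂ pᵢ = 0.125·3 + 0.125·3 + 0.125·3 + 0.5·1 + 0.125·3 = 2.000 bits.
RT = 210 + 70 × 2.000 = 350.00 ms.

350 ms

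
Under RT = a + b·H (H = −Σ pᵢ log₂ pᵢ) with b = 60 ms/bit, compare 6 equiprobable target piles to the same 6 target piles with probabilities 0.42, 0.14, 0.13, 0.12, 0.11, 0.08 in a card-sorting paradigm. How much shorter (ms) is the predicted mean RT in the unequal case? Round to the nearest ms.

16 ms

Equiprobable entropy H₀ = log₂ 6 = 2.5850 bits.
Skewed entropy H = −Σ pᵢ log₂ pᵢ = 2.3143 bits.
ΔRT = b·(H₀ − H) = 60 × 0.2707 = 16.24 ms.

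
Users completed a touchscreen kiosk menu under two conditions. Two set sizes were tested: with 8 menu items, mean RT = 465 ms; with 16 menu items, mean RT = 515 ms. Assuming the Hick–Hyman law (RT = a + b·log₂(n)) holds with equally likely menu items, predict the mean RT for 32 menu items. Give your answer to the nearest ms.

565 ms

Fit slope and intercept:
  b = (515 − 465) / (log₂ 16 − log₂ 8) = 50 / (4 − 3) = 50 ms/bit
  a = 465 − 50 × 3 = 315 ms
Then RT(32) = 315 + 50 × log₂ 32 = 315 + 50 × 5 ≈ 565.000 ms.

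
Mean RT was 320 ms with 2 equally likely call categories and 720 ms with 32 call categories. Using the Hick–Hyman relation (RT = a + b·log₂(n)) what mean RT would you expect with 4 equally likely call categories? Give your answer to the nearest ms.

420 ms

Fit slope and intercept:
  b = (720 − 320) / (log₂ 32 − log₂ 2) = 400 / (5 − 1) = 100 ms/bit
  a = 320 − 100 × 1 = 220 ms
Then RT(4) = 220 + 100 × log₂ 4 = 220 + 100 × 2 ≈ 420.000 ms.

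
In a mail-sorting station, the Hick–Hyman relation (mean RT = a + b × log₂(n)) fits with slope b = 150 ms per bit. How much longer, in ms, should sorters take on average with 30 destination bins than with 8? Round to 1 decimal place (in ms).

286.0 ms

ΔRT = (a + b log₂ n₂) − (a + b log₂ n₁) = b·(log₂ n₂ − log₂ n₁).
log₂(30) − log₂(8) = 4.9069 − 3 = 1.9069.
ΔRT = 150 × 1.9069 = 286.034 ms.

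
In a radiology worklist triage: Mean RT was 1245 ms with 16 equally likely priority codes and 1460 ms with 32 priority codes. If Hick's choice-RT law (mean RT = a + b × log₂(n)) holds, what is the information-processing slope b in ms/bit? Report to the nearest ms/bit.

215 ms/bit

Slope: b = (1460 − 1245) / (log₂ 32 − log₂ 16) = 215/1.0000 = 215 ms/bit.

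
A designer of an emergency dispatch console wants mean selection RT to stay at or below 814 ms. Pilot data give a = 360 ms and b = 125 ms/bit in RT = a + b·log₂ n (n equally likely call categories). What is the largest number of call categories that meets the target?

125·log₂ n ≤ 814 − 360 = 454, giving log₂ n ≤ 3.6320 and n ≤ 12.398. The largest whole number is 12.

12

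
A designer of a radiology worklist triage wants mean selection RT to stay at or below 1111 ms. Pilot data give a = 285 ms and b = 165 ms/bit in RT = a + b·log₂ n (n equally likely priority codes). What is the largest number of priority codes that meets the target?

Information budget: (1111 − 285)/165 = 5.0061 bits, so n ≤ 2^5.0061 = 32.135 → at most 32.

32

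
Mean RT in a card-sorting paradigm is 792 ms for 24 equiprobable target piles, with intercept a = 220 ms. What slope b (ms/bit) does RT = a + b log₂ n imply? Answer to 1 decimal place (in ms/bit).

124.8 ms/bit

24 alternatives carry log₂ 24 = 4.5850 bits; the choice cost is 792 − 220 = 572 ms, so b = 572/4.5850 = 124.756 ms/bit.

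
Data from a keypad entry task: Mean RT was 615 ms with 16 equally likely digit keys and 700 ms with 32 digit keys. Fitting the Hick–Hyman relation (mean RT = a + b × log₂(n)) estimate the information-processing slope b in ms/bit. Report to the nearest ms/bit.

85 ms/bit

b = (RT₂ − RT₁)/(log₂ n₂ − log₂ n₁) = (700 − 615)/(5 − 4) = 85 ms/bit.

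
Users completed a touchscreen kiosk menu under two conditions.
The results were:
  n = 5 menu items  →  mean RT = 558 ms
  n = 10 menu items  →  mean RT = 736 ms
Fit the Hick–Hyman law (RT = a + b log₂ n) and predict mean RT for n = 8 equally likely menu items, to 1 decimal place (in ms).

Fit slope and intercept:
  b = (736 − 558) / (log₂ 10 − log₂ 5) = 178 / (3.3219 − 2.3219) = 178.000 ms/bit
  a = 558 − 178.000 × 2.3219 = 144.697 ms
Then RT(8) = 144.697 + 178.000 × log₂ 8 = 144.697 + 178.000 × 3 ≈ 678.697 ms.

678.7 ms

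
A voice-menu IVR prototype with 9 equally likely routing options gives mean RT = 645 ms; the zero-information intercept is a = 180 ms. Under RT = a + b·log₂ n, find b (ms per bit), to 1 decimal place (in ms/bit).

146.7 ms/bit

log₂(9) = 3.1699 bits.
b = (RT − a)/log₂ n = (645 − 180) / 3.1699 = 146.691 ms/bit.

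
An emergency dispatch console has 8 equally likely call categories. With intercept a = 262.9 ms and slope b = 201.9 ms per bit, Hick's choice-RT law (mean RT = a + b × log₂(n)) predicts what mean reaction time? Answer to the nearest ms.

869 ms

log₂(8) = 3 bits, so RT = 262.9 + 201.9 × 3 ≈ 868.600 ms.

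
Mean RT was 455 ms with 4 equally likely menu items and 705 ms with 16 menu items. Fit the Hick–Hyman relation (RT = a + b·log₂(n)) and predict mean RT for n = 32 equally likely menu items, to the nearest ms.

830 ms

With log₂ n on the abscissa the relation is linear; from the two conditions:
  b = (705 − 455) / (log₂ 16 − log₂ 4) = 250 / (4 − 2) = 125 ms/bit
  a = 455 − 125 × 2 = 205 ms
Then RT(32) = 205 + 125 × log₂ 32 = 205 + 125 × 5 ≈ 830.000 ms.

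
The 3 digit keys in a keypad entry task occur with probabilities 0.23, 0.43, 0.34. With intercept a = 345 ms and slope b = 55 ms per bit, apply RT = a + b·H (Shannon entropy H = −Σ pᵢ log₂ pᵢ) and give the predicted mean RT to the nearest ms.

Entropy contributions −pᵢ log₂ pᵢ: 0.4877, 0.5236, 0.5292; sum H = 1.5404 bits.
RT = a + bH = 345 + 55·1.5404 = 429.72 ms.

430 ms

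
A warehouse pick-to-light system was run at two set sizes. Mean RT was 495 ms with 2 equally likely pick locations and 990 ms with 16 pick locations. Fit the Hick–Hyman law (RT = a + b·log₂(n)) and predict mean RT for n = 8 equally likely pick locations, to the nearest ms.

825 ms

RT is linear in log₂ n, so two points fix the line:
  b = (990 − 495) / (log₂ 16 − log₂ 2) = 495 / (4 − 1) = 165 ms/bit
  a = 495 − 165 × 1 = 330 ms
Then RT(8) = 330 + 165 × log₂ 8 = 330 + 165 × 3 ≈ 825.000 ms.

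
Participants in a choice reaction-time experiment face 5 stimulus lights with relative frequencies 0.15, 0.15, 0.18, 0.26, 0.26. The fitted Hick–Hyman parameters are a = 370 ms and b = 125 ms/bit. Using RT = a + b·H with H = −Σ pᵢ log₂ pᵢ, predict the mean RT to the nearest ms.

655 ms

Entropy contributions −pᵢ log₂ pᵢ: 0.4105, 0.4105, 0.4453, 0.5053, 0.5053; sum H = 2.2770 bits.
RT = a + bH = 370 + 125·2.2770 = 654.62 ms.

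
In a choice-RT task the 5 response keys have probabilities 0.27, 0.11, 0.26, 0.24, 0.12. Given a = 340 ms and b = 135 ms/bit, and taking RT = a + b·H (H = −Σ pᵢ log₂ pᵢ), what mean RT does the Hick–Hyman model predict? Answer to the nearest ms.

H = 0.27·log₂(1/0.27) + 0.11·log₂(1/0.11) + 0.26·log₂(1/0.26) + 0.24·log₂(1/0.24) + 0.12·log₂(1/0.12) = 2.2268 bits.
RT = 340 + 135 × 2.2268 = 640.62 ms.

641 ms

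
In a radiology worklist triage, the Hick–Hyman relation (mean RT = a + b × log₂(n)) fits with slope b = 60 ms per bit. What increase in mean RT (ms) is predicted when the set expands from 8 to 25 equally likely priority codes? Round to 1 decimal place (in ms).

98.6 ms

The intercept a cancels: ΔRT = b·(log₂ n₂ − log₂ n₁) = b·log₂(n₂/n₁).
log₂(25) − log₂(8) = 4.6439 − 3 = 1.6439.
ΔRT = 60 × 1.6439 = 98.631 ms.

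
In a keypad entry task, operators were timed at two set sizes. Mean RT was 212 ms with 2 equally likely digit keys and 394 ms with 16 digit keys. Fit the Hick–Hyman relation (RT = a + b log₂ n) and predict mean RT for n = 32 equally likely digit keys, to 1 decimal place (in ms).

Solve the two-equation system in a and b:
  b = (394 − 212) / (log₂ 16 − log₂ 2) = 182 / (4 − 1) = 60.667 ms/bit
  a = 212 − 60.667 × 1 = 151.333 ms
Then RT(32) = 151.333 + 60.667 × log₂ 32 = 151.333 + 60.667 × 5 ≈ 454.667 ms.

454.7 ms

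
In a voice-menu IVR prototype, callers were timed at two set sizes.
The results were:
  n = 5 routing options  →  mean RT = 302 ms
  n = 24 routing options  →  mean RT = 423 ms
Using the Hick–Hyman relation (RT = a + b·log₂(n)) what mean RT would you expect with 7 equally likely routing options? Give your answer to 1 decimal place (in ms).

328.0 ms

Solve the two-equation system in a and b:
  b = (423 − 302) / (log₂ 24 − log₂ 5) = 121 / (4.5850 − 2.3219) = 53.468 ms/bit
  a = 302 − 53.468 × 2.3219 = 177.851 ms
Then RT(7) = 177.851 + 53.468 × log₂ 7 = 177.851 + 53.468 × 2.8074 ≈ 327.955 ms.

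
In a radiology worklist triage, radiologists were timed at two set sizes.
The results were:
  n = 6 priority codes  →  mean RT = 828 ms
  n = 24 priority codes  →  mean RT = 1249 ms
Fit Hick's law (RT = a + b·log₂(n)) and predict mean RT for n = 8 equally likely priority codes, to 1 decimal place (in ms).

With log₂ n on the abscissa the relation is linear; from the two conditions:
  b = (1249 − 828) / (log₂ 24 − log₂ 6) = 421 / (4.5850 − 2.5850) = 210.500 ms/bit
  a = 828 − 210.500 × 2.5850 = 283.865 ms
Then RT(8) = 283.865 + 210.500 × log₂ 8 = 283.865 + 210.500 × 3 ≈ 915.365 ms.

915.4 ms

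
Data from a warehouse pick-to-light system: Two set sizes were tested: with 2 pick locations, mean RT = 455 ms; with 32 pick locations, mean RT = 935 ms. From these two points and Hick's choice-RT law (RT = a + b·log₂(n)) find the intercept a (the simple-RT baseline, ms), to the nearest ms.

The slope on a log₂ axis is (935 − 455) / (5 − 1) = 120 ms/bit.
Intercept: a = 455 − 120·log₂(2) = 335.000 ms.

335 ms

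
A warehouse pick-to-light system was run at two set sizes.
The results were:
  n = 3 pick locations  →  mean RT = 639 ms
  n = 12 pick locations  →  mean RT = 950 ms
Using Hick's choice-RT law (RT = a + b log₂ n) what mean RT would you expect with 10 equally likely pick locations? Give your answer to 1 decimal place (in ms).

909.1 ms

RT is linear in log₂ n, so two points fix the line:
  b = (950 − 639) / (log₂ 12 − log₂ 3) = 311 / (3.5850 − 1.5850) = 155.500 ms/bit
  a = 639 − 155.500 × 1.5850 = 392.538 ms
Then RT(10) = 392.538 + 155.500 × log₂ 10 = 392.538 + 155.500 × 3.3219 ≈ 909.098 ms.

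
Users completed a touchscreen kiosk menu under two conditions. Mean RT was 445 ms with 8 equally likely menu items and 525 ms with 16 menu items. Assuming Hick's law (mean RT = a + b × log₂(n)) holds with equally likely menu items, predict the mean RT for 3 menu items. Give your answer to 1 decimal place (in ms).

331.8 ms

Solve the two-equation system in a and b:
  b = (525 − 445) / (log₂ 16 − log₂ 8) = 80 / (4 − 3) = 80.000 ms/bit
  a = 445 − 80.000 × 3 = 205.000 ms
Then RT(3) = 205.000 + 80.000 × log₂ 3 = 205.000 + 80.000 × 1.5850 ≈ 331.797 ms.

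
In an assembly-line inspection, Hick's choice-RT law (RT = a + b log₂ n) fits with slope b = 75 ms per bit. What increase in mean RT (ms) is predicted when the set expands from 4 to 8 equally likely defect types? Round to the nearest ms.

Only the slope matters, since a is common to both: ΔRT = b·log₂(n₂/n₁).
log₂(8) − log₂(4) = log₂(8/4) = log₂(2) = 1.
ΔRT = 75 × 1.0000 = 75.000 ms.

75 ms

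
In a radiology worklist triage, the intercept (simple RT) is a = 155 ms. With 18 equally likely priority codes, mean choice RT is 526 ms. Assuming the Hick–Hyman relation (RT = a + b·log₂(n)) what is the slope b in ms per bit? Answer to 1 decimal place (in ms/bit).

89.0 ms/bit

18 alternatives carry log₂ 18 = 4.1699 bits; the choice cost is 526 − 155 = 371 ms, so b = 371/4.1699 = 88.970 ms/bit.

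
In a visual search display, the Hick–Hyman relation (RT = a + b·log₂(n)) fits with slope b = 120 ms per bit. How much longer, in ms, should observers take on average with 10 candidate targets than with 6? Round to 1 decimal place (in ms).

Only the slope matters, since a is common to both: ΔRT = b·log₂(n₂/n₁).
log₂(10) − log₂(6) = 3.3219 − 2.5850 = 0.7370.
ΔRT = 120 × 0.7370 = 88.436 ms.

88.4 ms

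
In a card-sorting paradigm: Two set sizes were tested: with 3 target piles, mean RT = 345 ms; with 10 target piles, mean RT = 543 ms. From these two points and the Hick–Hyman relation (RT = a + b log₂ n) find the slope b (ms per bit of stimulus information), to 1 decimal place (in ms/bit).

114.0 ms/bit

b = (RT₂ − RT₁)/(log₂ n₂ − log₂ n₁) = (543 − 345)/(3.3219 − 1.5850) = 113.992 ms/bit.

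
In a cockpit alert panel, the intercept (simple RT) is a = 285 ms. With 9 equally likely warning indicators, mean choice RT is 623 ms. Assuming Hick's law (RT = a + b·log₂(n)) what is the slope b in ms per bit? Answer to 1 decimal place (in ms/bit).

106.6 ms/bit

b = (623 − 285) / log₂(9) = 338 / 3.1699 = 106.627 ms/bit.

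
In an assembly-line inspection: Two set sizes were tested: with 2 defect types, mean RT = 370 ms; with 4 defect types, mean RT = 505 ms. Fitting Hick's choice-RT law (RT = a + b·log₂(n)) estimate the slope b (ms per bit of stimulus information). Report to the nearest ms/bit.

135 ms/bit

Slope: b = (505 − 370) / (log₂ 4 − log₂ 2) = 135/1.0000 = 135 ms/bit.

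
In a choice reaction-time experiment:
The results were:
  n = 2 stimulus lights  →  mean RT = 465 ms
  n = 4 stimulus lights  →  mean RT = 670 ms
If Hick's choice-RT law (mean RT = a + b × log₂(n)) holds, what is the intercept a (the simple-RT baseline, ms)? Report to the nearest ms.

b = (RT₂ − RT₁)/(log₂ n₂ − log₂ n₁) = (670 − 465)/(2 − 1) = 205 ms/bit.
Intercept: a = 465 − 205·log₂(2) = 260.000 ms.

260 ms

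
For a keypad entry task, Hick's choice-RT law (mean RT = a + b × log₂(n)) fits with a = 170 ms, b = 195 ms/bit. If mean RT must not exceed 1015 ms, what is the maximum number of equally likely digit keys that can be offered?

20

Set 170 + 195·log₂ n ≤ 1015 → log₂ n ≤ (1015 − 170)/195 = 4.3333.
So n ≤ 2^4.3333 = 20.159; the largest integer n is 20.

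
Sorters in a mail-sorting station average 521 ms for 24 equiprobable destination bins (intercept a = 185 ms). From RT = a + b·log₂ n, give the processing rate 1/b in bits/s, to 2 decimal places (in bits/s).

13.65 bits/s

b = (521 − 185)/log₂ 24 = 336/4.5850 = 73.283 ms per bit = 0.07328 s/bit; the reciprocal is 13.646 bits/s.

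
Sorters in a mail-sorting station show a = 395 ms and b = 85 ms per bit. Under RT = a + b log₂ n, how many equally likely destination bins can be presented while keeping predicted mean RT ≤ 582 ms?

4

Set 395 + 85·log₂ n ≤ 582 → log₂ n ≤ (582 − 395)/85 = 2.2000.
So n ≤ 2^2.2000 = 4.595; the largest integer n is 4.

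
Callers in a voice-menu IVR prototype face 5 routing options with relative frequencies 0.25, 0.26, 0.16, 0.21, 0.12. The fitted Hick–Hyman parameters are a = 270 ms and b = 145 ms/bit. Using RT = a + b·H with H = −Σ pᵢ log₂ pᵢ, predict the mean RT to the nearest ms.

599 ms

H = 0.25·log₂(1/0.25) + 0.26·log₂(1/0.26) + 0.16·log₂(1/0.16) + 0.21·log₂(1/0.21) + 0.12·log₂(1/0.12) = 2.2682 bits.
RT = 270 + 145 × 2.2682 = 598.89 ms.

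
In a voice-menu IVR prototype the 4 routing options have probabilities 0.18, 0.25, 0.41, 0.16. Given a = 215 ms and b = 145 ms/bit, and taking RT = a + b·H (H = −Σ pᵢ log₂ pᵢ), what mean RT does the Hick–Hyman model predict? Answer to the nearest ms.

H = 0.18·log₂(1/0.18) + 0.25·log₂(1/0.25) + 0.41·log₂(1/0.41) + 0.16·log₂(1/0.16) = 1.8957 bits.
RT = 215 + 145 × 1.8957 = 489.88 ms.

490 ms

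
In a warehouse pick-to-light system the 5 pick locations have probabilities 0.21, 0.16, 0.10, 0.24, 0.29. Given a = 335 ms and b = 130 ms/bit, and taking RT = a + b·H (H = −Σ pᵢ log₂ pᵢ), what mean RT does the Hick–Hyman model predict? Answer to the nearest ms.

Entropy contributions −pᵢ log₂ pᵢ: 0.4728, 0.4230, 0.3322, 0.4941, 0.5179; sum H = 2.2401 bits.
RT = a + bH = 335 + 130·2.2401 = 626.21 ms.

626 ms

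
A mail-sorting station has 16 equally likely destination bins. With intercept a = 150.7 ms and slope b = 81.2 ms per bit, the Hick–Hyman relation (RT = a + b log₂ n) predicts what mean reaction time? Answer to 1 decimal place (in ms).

475.5 ms

log₂(16) = 4 bits, so RT = 150.7 + 81.2 × 4 ≈ 475.500 ms.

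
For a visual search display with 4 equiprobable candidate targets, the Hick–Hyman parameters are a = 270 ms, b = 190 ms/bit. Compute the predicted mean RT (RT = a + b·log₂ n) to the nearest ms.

650 ms

log₂(4) = 2 bits, so RT = 270 + 190 × 2 ≈ 650.000 ms.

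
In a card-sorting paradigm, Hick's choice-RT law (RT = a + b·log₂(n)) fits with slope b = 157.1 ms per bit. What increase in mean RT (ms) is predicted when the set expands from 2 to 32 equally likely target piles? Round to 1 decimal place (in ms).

The intercept a cancels: ΔRT = b·(log₂ n₂ − log₂ n₁) = b·log₂(n₂/n₁).
log₂(32) − log₂(2) = log₂(32/2) = log₂(16) = 4.
ΔRT = 157.1 × 4.0000 = 628.400 ms.

628.4 ms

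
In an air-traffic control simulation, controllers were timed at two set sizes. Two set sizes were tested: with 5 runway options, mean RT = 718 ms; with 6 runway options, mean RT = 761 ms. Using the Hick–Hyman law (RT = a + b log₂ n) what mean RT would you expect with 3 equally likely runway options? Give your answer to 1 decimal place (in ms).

RT is linear in log₂ n, so two points fix the line:
  b = (761 − 718) / (log₂ 6 − log₂ 5) = 43 / (2.5850 − 2.3219) = 163.477 ms/bit
  a = 718 − 163.477 × 2.3219 = 338.419 ms
Then RT(3) = 338.419 + 163.477 × log₂ 3 = 338.419 + 163.477 × 1.5850 ≈ 597.523 ms.

597.5 ms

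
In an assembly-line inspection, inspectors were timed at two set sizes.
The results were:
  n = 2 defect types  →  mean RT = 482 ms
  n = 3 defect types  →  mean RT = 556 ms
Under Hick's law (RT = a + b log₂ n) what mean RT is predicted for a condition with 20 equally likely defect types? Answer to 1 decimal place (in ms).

902.2 ms

With log₂ n on the abscissa the relation is linear; from the two conditions:
  b = (556 − 482) / (log₂ 3 − log₂ 2) = 74 / (1.5850 − 1) = 126.504 ms/bit
  a = 482 − 126.504 × 1 = 355.496 ms
Then RT(20) = 355.496 + 126.504 × log₂ 20 = 355.496 + 126.504 × 4.3219 ≈ 902.237 ms.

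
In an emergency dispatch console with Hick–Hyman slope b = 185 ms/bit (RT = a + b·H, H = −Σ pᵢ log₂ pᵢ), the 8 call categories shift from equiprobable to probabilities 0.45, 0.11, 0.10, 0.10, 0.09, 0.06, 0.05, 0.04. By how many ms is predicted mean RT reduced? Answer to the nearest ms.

Equiprobable entropy H₀ = log₂ 8 = 3.0000 bits.
Skewed entropy H = −Σ pᵢ log₂ pᵢ = 2.4911 bits.
ΔRT = b·(H₀ − H) = 185 × 0.5089 = 94.14 ms.

94 ms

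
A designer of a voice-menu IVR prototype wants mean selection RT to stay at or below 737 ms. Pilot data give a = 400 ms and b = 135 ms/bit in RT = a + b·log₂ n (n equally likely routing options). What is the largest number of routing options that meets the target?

Set 400 + 135·log₂ n ≤ 737 → log₂ n ≤ (737 − 400)/135 = 2.4963.
So n ≤ 2^2.4963 = 5.642; the largest integer n is 5.

5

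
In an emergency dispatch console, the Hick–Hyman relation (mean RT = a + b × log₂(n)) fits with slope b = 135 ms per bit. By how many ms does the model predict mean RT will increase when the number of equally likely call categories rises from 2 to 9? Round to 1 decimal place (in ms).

The intercept a cancels: ΔRT = b·(log₂ n₂ − log₂ n₁) = b·log₂(n₂/n₁).
log₂(9) − log₂(2) = 3.1699 − 1 = 2.1699.
ΔRT = 135 × 2.1699 = 292.940 ms.

292.9 ms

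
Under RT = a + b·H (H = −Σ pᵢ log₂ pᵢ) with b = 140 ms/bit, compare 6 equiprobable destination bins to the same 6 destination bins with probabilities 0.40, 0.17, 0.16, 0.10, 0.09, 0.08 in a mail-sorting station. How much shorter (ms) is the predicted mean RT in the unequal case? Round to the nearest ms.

Equiprobable entropy H₀ = log₂ 6 = 2.5850 bits.
Skewed entropy H = −Σ pᵢ log₂ pᵢ = 2.3227 bits.
ΔRT = b·(H₀ − H) = 140 × 0.2622 = 36.71 ms.

37 ms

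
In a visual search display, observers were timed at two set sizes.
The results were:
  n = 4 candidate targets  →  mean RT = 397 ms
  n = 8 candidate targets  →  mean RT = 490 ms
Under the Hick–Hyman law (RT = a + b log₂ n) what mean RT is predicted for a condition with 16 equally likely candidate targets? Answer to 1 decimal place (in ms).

583.0 ms

RT is linear in log₂ n, so two points fix the line:
  b = (490 − 397) / (log₂ 8 − log₂ 4) = 93 / (3 − 2) = 93.000 ms/bit
  a = 397 − 93.000 × 2 = 211.000 ms
Then RT(16) = 211.000 + 93.000 × log₂ 16 = 211.000 + 93.000 × 4 ≈ 583.000 ms.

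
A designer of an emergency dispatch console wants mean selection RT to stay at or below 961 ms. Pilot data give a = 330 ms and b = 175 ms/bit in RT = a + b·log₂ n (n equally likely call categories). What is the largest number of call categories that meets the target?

Set 330 + 175·log₂ n ≤ 961 → log₂ n ≤ (961 − 330)/175 = 3.6057.
So n ≤ 2^3.6057 = 12.174; the largest integer n is 12.

12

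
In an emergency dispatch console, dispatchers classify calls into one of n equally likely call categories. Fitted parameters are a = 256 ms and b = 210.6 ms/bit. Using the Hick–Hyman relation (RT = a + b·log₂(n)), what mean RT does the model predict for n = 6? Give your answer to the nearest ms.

800 ms

log₂(6) = 2.5850 bits, so RT = 256 + 210.6 × 2.5850 ≈ 800.393 ms.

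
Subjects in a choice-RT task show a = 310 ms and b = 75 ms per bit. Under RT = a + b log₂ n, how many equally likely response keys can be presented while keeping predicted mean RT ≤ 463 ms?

4

75·log₂ n ≤ 463 − 310 = 153, giving log₂ n ≤ 2.0400 and n ≤ 4.112. The largest whole number is 4.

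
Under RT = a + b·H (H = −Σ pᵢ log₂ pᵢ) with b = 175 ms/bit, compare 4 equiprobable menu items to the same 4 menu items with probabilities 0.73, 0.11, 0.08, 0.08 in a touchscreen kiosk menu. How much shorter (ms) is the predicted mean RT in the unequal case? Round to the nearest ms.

Equiprobable entropy H₀ = log₂ 4 = 2.0000 bits.
Skewed entropy H = −Σ pᵢ log₂ pᵢ = 1.2647 bits.
ΔRT = b·(H₀ − H) = 175 × 0.7353 = 128.67 ms.

129 ms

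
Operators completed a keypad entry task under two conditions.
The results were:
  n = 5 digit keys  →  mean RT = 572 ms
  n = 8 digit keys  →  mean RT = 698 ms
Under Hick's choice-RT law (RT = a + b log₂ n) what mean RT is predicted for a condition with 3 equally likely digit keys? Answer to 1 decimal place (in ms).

Fit slope and intercept:
  b = (698 − 572) / (log₂ 8 − log₂ 5) = 126 / (3 − 2.3219) = 185.821 ms/bit
  a = 572 − 185.821 × 2.3219 = 140.537 ms
Then RT(3) = 140.537 + 185.821 × log₂ 3 = 140.537 + 185.821 × 1.5850 ≈ 435.056 ms.

435.1 ms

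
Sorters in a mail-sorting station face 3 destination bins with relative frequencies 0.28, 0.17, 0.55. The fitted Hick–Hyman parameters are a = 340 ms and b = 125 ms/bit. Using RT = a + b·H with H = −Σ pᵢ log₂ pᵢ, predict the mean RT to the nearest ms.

518 ms

Entropy contributions −pᵢ log₂ pᵢ: 0.5142, 0.4346, 0.4744; sum H = 1.4232 bits.
RT = a + bH = 340 + 125·1.4232 = 517.90 ms.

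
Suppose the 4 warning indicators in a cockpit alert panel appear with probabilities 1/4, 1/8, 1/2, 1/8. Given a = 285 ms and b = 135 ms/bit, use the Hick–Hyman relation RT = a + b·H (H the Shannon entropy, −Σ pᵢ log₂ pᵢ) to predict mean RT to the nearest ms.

Each term −pᵢ log₂ pᵢ: 0.25·2 + 0.125·3 + 0.5·1 + 0.125·3; summed, H = 1.750 bits.
Mean RT = a + bH = 285 + 135·1.750 = 521.25 ms.

521 ms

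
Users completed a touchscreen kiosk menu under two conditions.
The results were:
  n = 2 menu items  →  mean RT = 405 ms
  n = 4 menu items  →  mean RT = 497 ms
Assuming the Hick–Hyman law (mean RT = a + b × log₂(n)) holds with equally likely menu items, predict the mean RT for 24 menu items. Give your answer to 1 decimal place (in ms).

RT is linear in log₂ n, so two points fix the line:
  b = (497 − 405) / (log₂ 4 − log₂ 2) = 92 / (2 − 1) = 92.000 ms/bit
  a = 405 − 92.000 × 1 = 313.000 ms
Then RT(24) = 313.000 + 92.000 × log₂ 24 = 313.000 + 92.000 × 4.5850 ≈ 734.817 ms.

734.8 ms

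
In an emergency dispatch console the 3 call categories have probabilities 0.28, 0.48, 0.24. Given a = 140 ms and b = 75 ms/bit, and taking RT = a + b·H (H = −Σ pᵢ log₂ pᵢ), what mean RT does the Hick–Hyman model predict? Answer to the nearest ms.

Entropy contributions −pᵢ log₂ pᵢ: 0.5142, 0.5083, 0.4941; sum H = 1.5166 bits.
RT = a + bH = 140 + 75·1.5166 = 253.75 ms.

254 ms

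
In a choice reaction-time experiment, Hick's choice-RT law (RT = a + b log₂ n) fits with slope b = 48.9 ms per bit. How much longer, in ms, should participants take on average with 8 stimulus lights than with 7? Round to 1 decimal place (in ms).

The intercept a cancels: ΔRT = b·(log₂ n₂ − log₂ n₁) = b·log₂(n₂/n₁).
log₂(8) − log₂(7) = 3 − 2.8074 = 0.1926.
ΔRT = 48.9 × 0.1926 = 9.420 ms.

9.4 ms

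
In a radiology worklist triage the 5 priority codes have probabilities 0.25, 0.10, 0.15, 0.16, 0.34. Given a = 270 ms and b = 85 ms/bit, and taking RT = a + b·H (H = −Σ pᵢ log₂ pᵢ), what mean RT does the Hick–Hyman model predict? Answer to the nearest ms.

Entropy contributions −pᵢ log₂ pᵢ: 0.5000, 0.3322, 0.4105, 0.4230, 0.5292; sum H = 2.1949 bits.
RT = a + bH = 270 + 85·2.1949 = 456.57 ms.

457 ms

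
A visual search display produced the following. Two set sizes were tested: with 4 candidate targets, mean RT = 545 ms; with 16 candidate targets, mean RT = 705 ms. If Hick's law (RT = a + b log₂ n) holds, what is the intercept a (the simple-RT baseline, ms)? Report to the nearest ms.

385 ms

The slope on a log₂ axis is (705 − 545) / (4 − 2) = 80 ms/bit.
a = RT₁ − b·log₂ n₁ = 545 − 80 × 2 = 385.000 ms.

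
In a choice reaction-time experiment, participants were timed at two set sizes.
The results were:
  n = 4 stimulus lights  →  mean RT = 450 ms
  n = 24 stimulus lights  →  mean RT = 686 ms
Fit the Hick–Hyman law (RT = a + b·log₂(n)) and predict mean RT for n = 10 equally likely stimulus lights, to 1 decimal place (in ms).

Fit slope and intercept:
  b = (686 − 450) / (log₂ 24 − log₂ 4) = 236 / (4.5850 − 2) = 91.297 ms/bit
  a = 450 − 91.297 × 2 = 267.405 ms
Then RT(10) = 267.405 + 91.297 × log₂ 10 = 267.405 + 91.297 × 3.3219 ≈ 570.688 ms.

570.7 ms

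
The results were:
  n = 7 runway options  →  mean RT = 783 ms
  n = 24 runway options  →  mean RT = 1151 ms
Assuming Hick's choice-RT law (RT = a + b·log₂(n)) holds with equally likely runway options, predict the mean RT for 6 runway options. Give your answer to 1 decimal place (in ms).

737.0 ms

Fit slope and intercept:
  b = (1151 − 783) / (log₂ 24 − log₂ 7) = 368 / (4.5850 − 2.8074) = 207.020 ms/bit
  a = 783 − 207.020 × 2.8074 = 201.822 ms
Then RT(6) = 201.822 + 207.020 × log₂ 6 = 201.822 + 207.020 × 2.5850 ≈ 736.960 ms.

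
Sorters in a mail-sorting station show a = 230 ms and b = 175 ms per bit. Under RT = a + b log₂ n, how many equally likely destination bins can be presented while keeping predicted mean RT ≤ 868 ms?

Information budget: (868 − 230)/175 = 3.6457 bits, so n ≤ 2^3.6457 = 12.516 → at most 12.

12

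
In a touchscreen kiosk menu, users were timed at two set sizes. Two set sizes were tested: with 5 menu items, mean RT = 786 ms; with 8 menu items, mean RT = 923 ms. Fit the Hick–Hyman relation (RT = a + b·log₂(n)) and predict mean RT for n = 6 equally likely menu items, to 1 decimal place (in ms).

Solve the two-equation system in a and b:
  b = (923 − 786) / (log₂ 8 − log₂ 5) = 137 / (3 − 2.3219) = 202.043 ms/bit
  a = 786 − 202.043 × 2.3219 = 316.870 ms
Then RT(6) = 316.870 + 202.043 × log₂ 6 = 316.870 + 202.043 × 2.5850 ≈ 839.144 ms.

839.1 ms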